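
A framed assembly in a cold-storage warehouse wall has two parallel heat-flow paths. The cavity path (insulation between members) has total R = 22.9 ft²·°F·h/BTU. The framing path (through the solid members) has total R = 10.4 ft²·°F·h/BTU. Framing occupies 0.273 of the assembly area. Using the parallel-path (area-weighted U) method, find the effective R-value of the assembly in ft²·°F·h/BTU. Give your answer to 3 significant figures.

17.2 ft²·°F·h/BTU

U_eff = 0.727/22.9 + 0.273/10.4 = 0.03175 + 0.02625 = 0.058
R_eff = 1/U_eff = 17.24 ft²·°F·h/BTU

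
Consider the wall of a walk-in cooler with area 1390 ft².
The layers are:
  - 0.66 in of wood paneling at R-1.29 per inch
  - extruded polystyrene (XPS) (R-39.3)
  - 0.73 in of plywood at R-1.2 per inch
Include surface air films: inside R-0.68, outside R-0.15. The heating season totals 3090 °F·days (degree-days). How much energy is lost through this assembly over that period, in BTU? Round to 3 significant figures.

2460000 BTU

0.66 × 1.29 = 0.8514
0.73 × 1.2 = 0.876
R_total = 0.68 + 0.8514 + 39.3 + 0.876 + 0.15 = 41.86 ft²·°F·h/BTU
E = A × HDD × 24 / R = 1390 × 3090 × 24 / 41.86 = 2463000 BTU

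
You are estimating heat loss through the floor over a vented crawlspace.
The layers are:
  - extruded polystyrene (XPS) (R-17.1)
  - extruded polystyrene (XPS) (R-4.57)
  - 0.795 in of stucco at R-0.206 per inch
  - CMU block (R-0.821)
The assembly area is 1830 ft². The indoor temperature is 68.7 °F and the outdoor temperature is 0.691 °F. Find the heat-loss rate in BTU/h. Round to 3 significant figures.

0.795 × 0.206 = 0.1638
R_total = 17.1 + 4.57 + 0.1638 + 0.821 = 22.65 ft²·°F·h/BTU
Q = A·ΔT/R = 1830 × (68.7 − 0.691) / 22.65 = 5494 BTU/h

5490 BTU/h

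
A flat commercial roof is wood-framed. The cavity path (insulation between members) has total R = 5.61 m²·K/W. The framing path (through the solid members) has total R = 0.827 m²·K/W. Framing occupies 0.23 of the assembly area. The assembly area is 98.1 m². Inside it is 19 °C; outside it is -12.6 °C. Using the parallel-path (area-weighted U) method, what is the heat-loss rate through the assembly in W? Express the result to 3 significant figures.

1290 W

U_eff = 0.77/5.61 + 0.23/0.827 = 0.1373 + 0.2781 = 0.4154
R_eff = 1/U_eff = 2.408 m²·K/W
Q = 98.1 × (19 − (-12.6)) / 2.408 = 1288 W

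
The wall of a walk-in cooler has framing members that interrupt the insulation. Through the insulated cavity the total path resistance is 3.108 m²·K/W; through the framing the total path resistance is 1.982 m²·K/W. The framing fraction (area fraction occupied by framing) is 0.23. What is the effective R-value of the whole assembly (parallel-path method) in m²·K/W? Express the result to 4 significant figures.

U_eff = 0.77/3.108 + 0.23/1.982 = 0.24775 + 0.11604 = 0.36379
R_eff = 1/U_eff = 2.7488 m²·K/W

2.749 m²·K/W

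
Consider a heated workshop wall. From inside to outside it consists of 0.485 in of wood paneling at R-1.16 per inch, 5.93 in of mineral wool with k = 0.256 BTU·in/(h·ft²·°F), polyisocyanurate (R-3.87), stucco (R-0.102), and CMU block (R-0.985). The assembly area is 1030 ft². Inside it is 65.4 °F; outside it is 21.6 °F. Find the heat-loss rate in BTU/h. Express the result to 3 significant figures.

0.485 × 1.16 = 0.5626
5.93/0.256 = 23.16
R_total = 0.5626 + 23.16 + 3.87 + 0.102 + 0.985 = 28.68 ft²·°F·h/BTU
Q = A·ΔT/R = 1030 × (65.4 − 21.6) / 28.68 = 1573 BTU/h

1570 BTU/h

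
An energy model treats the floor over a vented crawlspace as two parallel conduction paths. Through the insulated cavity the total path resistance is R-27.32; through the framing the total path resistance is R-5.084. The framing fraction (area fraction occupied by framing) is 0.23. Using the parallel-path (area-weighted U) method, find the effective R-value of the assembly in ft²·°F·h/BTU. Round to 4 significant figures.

U_eff = 0.77/27.32 + 0.23/5.084 = 0.028184 + 0.04524 = 0.073424
R_eff = 1/U_eff = 13.619 ft²·°F·h/BTU

13.62 ft²·°F·h/BTU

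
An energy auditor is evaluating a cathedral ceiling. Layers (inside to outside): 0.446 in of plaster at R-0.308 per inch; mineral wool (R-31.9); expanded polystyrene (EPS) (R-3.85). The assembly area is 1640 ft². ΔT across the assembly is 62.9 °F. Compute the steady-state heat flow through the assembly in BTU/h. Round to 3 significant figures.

0.446 × 0.308 = 0.1374
R_total = 0.1374 + 31.9 + 3.85 = 35.89 ft²·°F·h/BTU
Q = A·ΔT/R = 1640 × 62.9 / 35.89 = 2874 BTU/h

2870 BTU/h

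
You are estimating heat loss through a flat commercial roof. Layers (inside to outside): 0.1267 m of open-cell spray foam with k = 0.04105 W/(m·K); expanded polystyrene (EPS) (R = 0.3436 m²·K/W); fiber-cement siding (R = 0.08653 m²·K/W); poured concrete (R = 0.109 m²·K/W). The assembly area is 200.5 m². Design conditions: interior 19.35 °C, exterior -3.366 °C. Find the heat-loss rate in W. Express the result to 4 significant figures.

0.1267/0.04105 = 3.0865
R_total = 3.0865 + 0.3436 + 0.08653 + 0.109 = 3.6256 m²·K/W
Q = A·ΔT/R = 200.5 × (19.35 − (-3.366)) / 3.6256 = 1256.2 W

1256 W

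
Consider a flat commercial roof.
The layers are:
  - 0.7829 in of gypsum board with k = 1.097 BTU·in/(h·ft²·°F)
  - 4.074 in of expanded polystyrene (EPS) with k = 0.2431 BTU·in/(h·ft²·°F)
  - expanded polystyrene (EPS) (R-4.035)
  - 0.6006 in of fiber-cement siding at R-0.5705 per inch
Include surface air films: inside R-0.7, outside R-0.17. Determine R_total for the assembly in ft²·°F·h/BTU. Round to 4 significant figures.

22.72 ft²·°F·h/BTU

0.7829/1.097 = 0.71367
4.074/0.2431 = 16.759
0.6006 × 0.5705 = 0.34264
R_total = 0.7 + 0.71367 + 16.759 + 4.035 + 0.34264 + 0.17 = 22.72 ft²·°F·h/BTU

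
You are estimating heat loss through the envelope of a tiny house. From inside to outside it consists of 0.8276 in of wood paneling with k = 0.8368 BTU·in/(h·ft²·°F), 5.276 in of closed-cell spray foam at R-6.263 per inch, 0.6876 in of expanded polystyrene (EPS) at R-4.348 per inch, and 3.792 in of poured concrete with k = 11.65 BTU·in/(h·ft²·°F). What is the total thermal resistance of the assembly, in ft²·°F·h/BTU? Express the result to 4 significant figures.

0.8276/0.8368 = 0.98901
5.276 × 6.263 = 33.044
0.6876 × 4.348 = 2.9897
3.792/11.65 = 0.32549
R_total = 0.98901 + 33.044 + 2.9897 + 0.32549 = 37.348 ft²·°F·h/BTU

37.35 ft²·°F·h/BTU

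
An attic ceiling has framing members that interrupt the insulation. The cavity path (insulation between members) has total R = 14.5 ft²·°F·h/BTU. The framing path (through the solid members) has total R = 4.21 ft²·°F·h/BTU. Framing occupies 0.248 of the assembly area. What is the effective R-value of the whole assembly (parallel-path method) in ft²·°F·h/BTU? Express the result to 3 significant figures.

U_eff = 0.752/14.5 + 0.248/4.21 = 0.05186 + 0.05891 = 0.1108
R_eff = 1/U_eff = 9.028 ft²·°F·h/BTU

9.03 ft²·°F·h/BTU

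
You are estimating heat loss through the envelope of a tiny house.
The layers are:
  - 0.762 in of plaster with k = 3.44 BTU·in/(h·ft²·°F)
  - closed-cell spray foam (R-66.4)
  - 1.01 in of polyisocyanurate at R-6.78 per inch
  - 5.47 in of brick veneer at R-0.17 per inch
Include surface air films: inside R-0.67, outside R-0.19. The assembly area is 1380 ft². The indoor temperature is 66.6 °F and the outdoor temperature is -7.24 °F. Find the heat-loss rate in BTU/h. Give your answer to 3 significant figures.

1350 BTU/h

0.762/3.44 = 0.2215
1.01 × 6.78 = 6.848
5.47 × 0.17 = 0.9299
R_total = 0.67 + 0.2215 + 66.4 + 6.848 + 0.9299 + 0.19 = 75.26 ft²·°F·h/BTU
Q = A·ΔT/R = 1380 × (66.6 − (-7.24)) / 75.26 = 1354 BTU/h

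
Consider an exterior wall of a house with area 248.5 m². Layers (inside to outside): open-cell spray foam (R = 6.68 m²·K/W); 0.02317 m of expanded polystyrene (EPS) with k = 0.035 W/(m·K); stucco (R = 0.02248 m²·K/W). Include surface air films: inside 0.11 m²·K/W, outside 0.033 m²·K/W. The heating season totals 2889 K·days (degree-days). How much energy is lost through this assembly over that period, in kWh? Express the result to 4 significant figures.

2295 kWh

0.02317/0.035 = 0.662
R_total = 0.11 + 6.68 + 0.662 + 0.02248 + 0.033 = 7.5075 m²·K/W
E = A × HDD × 24 / R / 1000 = 248.5 × 2889 × 24 / 7.5075 / 1000 = 2295 kWh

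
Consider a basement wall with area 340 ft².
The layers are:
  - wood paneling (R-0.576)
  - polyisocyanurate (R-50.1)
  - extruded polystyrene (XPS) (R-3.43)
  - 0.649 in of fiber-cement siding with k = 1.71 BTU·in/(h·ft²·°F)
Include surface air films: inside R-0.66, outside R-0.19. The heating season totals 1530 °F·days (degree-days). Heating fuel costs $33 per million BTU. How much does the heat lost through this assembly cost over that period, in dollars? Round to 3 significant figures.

0.649/1.71 = 0.3795
R_total = 0.66 + 0.576 + 50.1 + 3.43 + 0.3795 + 0.19 = 55.34 ft²·°F·h/BTU
E = A × HDD × 24 / R = 340 × 1530 × 24 / 55.34 = 225600 BTU
Cost = 225600/10⁶ × 33 = $7.445

7.45 dollars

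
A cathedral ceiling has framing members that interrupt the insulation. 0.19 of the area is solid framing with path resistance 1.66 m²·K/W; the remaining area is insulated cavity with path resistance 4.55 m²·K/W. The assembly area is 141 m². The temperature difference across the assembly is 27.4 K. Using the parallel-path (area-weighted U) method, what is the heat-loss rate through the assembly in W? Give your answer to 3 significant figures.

1130 W

U_eff = 0.81/4.55 + 0.19/1.66 = 0.178 + 0.1145 = 0.2925
R_eff = 1/U_eff = 3.419 m²·K/W
Q = 141 × 27.4 / 3.419 = 1130 W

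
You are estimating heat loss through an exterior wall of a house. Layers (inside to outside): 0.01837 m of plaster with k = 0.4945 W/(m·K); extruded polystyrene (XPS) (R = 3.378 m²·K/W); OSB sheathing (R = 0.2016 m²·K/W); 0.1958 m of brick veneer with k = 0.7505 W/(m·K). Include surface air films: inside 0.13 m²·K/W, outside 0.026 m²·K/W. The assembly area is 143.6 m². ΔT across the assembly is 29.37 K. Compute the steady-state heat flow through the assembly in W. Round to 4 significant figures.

1046 W

0.01837/0.4945 = 0.037149
0.1958/0.7505 = 0.26089
R_total = 0.13 + 0.037149 + 3.378 + 0.2016 + 0.26089 + 0.026 = 4.0336 m²·K/W
Q = A·ΔT/R = 143.6 × 29.37 / 4.0336 = 1045.6 W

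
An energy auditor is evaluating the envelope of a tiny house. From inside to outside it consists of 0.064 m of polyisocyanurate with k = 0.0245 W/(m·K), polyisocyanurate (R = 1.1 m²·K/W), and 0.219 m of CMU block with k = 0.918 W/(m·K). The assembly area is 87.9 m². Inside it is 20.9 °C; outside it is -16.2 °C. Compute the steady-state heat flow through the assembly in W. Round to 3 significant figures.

0.064/0.0245 = 2.612
0.219/0.918 = 0.2386
R_total = 2.612 + 1.1 + 0.2386 = 3.951 m²·K/W
Q = A·ΔT/R = 87.9 × (20.9 − (-16.2)) / 3.951 = 825.4 W

825 W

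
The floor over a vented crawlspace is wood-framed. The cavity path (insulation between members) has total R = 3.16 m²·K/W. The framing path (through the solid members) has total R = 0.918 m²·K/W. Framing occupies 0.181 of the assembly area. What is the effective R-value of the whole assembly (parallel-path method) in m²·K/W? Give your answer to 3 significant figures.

2.19 m²·K/W

U_eff = 0.819/3.16 + 0.181/0.918 = 0.2592 + 0.1972 = 0.4563
R_eff = 1/U_eff = 2.191 m²·K/W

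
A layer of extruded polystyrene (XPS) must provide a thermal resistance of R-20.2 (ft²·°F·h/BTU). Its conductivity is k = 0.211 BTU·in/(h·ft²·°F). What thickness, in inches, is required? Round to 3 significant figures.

L = R × k = 20.2 × 0.211 = 4.262 in

4.26 in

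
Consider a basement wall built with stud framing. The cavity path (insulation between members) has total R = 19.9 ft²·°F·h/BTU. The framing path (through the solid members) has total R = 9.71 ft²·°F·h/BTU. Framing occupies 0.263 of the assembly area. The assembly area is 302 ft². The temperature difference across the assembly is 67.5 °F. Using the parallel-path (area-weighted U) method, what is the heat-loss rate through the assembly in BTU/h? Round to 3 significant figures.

U_eff = 0.737/19.9 + 0.263/9.71 = 0.03704 + 0.02709 = 0.06412
R_eff = 1/U_eff = 15.6 ft²·°F·h/BTU
Q = 302 × 67.5 / 15.6 = 1307 BTU/h

1310 BTU/h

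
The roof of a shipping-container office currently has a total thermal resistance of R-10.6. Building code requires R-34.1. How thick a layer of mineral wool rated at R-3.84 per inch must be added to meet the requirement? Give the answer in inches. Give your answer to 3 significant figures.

6.12 in

ΔR = 34.1 − 10.6 = 23.5 ft²·°F·h/BTU
L = ΔR / (R/in) = 23.5/3.84 = 6.12 in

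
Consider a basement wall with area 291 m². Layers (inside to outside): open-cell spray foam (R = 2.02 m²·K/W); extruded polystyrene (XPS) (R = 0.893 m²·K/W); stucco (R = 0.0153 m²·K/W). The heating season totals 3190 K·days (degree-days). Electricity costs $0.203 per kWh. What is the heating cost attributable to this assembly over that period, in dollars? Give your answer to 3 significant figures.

1540 dollars

R_total = 2.02 + 0.893 + 0.0153 = 2.928 m²·K/W
E = A × HDD × 24 / R / 1000 = 291 × 3190 × 24 / 2.928 / 1000 = 7608 kWh
Cost = 7608 × 0.203 = $1544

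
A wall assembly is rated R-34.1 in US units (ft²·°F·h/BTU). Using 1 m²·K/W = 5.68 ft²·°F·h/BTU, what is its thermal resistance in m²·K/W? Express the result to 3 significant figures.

R_SI = 34.1/5.68 = 6.004

6.00 m²·K/W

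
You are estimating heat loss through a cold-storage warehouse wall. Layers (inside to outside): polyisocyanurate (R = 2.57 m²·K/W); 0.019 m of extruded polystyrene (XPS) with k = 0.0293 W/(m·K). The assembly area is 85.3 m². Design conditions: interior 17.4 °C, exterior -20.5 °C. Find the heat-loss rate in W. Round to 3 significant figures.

1000 W

0.019/0.0293 = 0.6485
R_total = 2.57 + 0.6485 = 3.218 m²·K/W
Q = A·ΔT/R = 85.3 × (17.4 − (-20.5)) / 3.218 = 1004 W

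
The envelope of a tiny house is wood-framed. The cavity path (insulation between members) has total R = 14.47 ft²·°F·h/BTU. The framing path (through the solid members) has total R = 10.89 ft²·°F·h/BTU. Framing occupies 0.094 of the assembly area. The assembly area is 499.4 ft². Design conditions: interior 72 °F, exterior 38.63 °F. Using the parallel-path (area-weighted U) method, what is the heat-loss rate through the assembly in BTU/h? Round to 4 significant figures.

U_eff = 0.906/14.47 + 0.094/10.89 = 0.062612 + 0.0086318 = 0.071244
R_eff = 1/U_eff = 14.036 ft²·°F·h/BTU
Q = 499.4 × (72 − 38.63) / 14.036 = 1187.3 BTU/h

1187 BTU/h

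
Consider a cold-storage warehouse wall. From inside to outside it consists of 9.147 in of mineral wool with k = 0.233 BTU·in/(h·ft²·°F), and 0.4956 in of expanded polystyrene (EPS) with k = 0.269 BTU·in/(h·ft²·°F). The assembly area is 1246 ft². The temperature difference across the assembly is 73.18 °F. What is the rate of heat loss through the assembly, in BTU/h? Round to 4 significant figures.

9.147/0.233 = 39.258
0.4956/0.269 = 1.8424
R_total = 39.258 + 1.8424 = 41.1 ft²·°F·h/BTU
Q = A·ΔT/R = 1246 × 73.18 / 41.1 = 2218.6 BTU/h

2219 BTU/h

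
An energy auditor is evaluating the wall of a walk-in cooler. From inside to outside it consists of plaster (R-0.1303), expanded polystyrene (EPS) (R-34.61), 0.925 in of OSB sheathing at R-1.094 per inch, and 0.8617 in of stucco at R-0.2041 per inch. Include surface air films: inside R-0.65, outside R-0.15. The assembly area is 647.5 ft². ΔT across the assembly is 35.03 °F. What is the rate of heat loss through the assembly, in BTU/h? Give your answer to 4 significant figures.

617.6 BTU/h

0.925 × 1.094 = 1.012
0.8617 × 0.2041 = 0.17587
R_total = 0.65 + 0.1303 + 34.61 + 1.012 + 0.17587 + 0.15 = 36.728 ft²·°F·h/BTU
Q = A·ΔT/R = 647.5 × 35.03 / 36.728 = 617.56 BTU/h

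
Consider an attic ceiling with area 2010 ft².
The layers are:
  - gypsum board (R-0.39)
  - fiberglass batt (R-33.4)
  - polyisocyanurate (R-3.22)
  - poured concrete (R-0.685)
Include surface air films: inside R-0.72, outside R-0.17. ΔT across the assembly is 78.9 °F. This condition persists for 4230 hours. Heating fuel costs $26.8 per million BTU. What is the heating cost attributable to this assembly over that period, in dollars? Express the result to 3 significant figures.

466 dollars

R_total = 0.72 + 0.39 + 33.4 + 3.22 + 0.685 + 0.17 = 38.59 ft²·°F·h/BTU
Q = 2010 × 78.9 / 38.59 = 4110 BTU/h
E = 4110 × 4230 = 17390000 BTU
Cost = 17390000/10⁶ × 26.8 = $465.9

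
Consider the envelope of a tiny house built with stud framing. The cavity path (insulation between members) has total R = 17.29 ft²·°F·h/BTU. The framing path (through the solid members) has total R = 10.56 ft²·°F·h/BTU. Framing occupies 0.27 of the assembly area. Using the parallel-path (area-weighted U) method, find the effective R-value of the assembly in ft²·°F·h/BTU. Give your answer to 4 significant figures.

U_eff = 0.73/17.29 + 0.27/10.56 = 0.042221 + 0.025568 = 0.067789
R_eff = 1/U_eff = 14.752 ft²·°F·h/BTU

14.75 ft²·°F·h/BTU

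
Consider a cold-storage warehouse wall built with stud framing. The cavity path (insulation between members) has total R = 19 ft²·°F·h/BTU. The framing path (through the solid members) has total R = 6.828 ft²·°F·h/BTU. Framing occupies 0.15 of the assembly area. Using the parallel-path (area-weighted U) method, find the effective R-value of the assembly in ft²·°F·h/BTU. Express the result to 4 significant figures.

U_eff = 0.85/19 + 0.15/6.828 = 0.044737 + 0.021968 = 0.066705
R_eff = 1/U_eff = 14.991 ft²·°F·h/BTU

14.99 ft²·°F·h/BTU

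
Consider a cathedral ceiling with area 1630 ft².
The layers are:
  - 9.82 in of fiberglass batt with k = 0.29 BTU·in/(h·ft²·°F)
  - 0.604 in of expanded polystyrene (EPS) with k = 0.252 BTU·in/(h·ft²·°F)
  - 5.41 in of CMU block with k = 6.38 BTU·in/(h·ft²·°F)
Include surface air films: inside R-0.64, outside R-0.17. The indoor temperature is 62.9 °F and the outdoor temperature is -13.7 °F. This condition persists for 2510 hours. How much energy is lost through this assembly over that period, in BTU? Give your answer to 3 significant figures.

9.82/0.29 = 33.86
0.604/0.252 = 2.397
5.41/6.38 = 0.848
R_total = 0.64 + 33.86 + 2.397 + 0.848 + 0.17 = 37.92 ft²·°F·h/BTU
Q = 1630 × (62.9 − (-13.7)) / 37.92 = 3293 BTU/h
E = 3293 × 2510 = 8265000 BTU

8270000 BTU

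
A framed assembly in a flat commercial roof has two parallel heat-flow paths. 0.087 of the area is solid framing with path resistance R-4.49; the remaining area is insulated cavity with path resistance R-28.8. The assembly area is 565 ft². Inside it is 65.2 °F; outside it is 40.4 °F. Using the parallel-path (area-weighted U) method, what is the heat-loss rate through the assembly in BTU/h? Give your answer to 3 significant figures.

U_eff = 0.913/28.8 + 0.087/4.49 = 0.0317 + 0.01938 = 0.05108
R_eff = 1/U_eff = 19.58 ft²·°F·h/BTU
Q = 565 × (65.2 − 40.4) / 19.58 = 715.7 BTU/h

716 BTU/h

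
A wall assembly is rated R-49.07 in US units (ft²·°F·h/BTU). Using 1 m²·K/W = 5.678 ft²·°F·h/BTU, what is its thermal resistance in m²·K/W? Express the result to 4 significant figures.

R_SI = 49.07/5.678 = 8.6421

8.642 m²·K/W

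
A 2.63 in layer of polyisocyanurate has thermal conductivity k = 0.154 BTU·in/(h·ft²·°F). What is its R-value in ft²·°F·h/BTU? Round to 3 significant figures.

17.1 ft²·°F·h/BTU

R = L/k = 2.63/0.154 = 17.08 ft²·°F·h/BTU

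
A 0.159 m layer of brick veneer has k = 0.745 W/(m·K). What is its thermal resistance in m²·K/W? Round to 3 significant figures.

R = L/k = 0.159/0.745 = 0.2134 m²·K/W

0.213 m²·K/W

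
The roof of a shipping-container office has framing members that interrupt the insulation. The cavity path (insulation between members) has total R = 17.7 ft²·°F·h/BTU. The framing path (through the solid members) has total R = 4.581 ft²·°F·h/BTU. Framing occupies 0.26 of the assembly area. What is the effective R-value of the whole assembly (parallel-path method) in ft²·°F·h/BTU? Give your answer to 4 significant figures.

10.15 ft²·°F·h/BTU

U_eff = 0.74/17.7 + 0.26/4.581 = 0.041808 + 0.056756 = 0.098564
R_eff = 1/U_eff = 10.146 ft²·°F·h/BTU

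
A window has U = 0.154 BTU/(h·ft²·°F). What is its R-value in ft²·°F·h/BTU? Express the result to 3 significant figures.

R = 1/U = 1/0.154 = 6.494

6.49 ft²·°F·h/BTU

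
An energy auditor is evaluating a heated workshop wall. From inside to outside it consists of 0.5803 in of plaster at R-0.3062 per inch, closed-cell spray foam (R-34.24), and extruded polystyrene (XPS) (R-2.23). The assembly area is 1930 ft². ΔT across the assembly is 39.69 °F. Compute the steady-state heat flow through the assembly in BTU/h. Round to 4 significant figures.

0.5803 × 0.3062 = 0.17769
R_total = 0.17769 + 34.24 + 2.23 = 36.648 ft²·°F·h/BTU
Q = A·ΔT/R = 1930 × 39.69 / 36.648 = 2090.2 BTU/h

2090 BTU/h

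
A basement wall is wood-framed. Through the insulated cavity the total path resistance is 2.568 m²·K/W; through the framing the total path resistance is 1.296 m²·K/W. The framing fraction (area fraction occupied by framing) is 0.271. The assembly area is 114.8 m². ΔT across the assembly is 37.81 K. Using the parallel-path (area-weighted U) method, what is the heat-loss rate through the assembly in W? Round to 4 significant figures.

2140 W

U_eff = 0.729/2.568 + 0.271/1.296 = 0.28388 + 0.2091 = 0.49298
R_eff = 1/U_eff = 2.0285 m²·K/W
Q = 114.8 × 37.81 / 2.0285 = 2139.8 W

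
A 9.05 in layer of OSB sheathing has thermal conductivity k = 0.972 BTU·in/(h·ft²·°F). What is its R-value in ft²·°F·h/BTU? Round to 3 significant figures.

9.31 ft²·°F·h/BTU

R = L/k = 9.05/0.972 = 9.311 ft²·°F·h/BTU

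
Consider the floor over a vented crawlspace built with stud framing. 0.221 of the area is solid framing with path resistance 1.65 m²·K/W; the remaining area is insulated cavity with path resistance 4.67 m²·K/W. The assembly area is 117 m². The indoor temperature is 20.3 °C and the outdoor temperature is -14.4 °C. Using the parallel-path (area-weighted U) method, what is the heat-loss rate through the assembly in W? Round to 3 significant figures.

U_eff = 0.779/4.67 + 0.221/1.65 = 0.1668 + 0.1339 = 0.3007
R_eff = 1/U_eff = 3.325 m²·K/W
Q = 117 × (20.3 − (-14.4)) / 3.325 = 1221 W

1220 W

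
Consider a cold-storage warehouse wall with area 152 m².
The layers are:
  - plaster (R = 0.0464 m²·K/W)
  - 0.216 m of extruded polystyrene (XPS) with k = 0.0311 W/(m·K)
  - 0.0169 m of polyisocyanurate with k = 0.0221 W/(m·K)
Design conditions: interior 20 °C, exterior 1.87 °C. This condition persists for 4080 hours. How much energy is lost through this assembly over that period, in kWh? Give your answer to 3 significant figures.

0.216/0.0311 = 6.945
0.0169/0.0221 = 0.7647
R_total = 0.0464 + 6.945 + 0.7647 = 7.756 m²·K/W
Q = 152 × (20 − 1.87) / 7.756 = 355.3 W
E = 355.3 W × 4080 h / 1000 = 1450 kWh

1450 kWh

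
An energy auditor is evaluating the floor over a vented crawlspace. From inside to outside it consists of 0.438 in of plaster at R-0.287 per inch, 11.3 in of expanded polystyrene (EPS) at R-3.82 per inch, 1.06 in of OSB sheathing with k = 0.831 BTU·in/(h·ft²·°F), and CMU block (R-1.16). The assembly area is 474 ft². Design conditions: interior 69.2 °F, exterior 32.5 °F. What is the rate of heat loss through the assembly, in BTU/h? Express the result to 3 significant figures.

380 BTU/h

0.438 × 0.287 = 0.1257
11.3 × 3.82 = 43.17
1.06/0.831 = 1.276
R_total = 0.1257 + 43.17 + 1.276 + 1.16 = 45.73 ft²·°F·h/BTU
Q = A·ΔT/R = 474 × (69.2 − 32.5) / 45.73 = 380.4 BTU/h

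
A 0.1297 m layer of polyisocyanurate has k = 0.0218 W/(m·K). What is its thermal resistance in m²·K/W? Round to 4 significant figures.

5.950 m²·K/W

R = L/k = 0.1297/0.0218 = 5.9495 m²·K/W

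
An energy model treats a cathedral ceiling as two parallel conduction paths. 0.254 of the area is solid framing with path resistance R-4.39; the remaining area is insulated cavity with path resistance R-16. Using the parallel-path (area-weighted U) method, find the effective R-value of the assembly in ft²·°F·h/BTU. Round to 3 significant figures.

9.57 ft²·°F·h/BTU

U_eff = 0.746/16 + 0.254/4.39 = 0.04662 + 0.05786 = 0.1045
R_eff = 1/U_eff = 9.571 ft²·°F·h/BTU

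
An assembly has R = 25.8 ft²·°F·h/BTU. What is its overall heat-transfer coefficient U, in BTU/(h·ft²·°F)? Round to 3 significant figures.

U = 1/R = 1/25.8 = 0.03876

0.0388 BTU/(h·ft²·°F)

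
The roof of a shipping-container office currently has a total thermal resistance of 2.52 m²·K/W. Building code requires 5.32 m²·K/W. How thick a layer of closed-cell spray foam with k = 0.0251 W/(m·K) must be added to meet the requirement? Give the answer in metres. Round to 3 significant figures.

0.0703 m

ΔR = 5.32 − 2.52 = 2.8 m²·K/W
L = ΔR × k = 2.8 × 0.0251 = 0.07028 m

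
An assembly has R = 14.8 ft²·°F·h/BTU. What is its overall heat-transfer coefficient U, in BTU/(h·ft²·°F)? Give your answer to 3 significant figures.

0.0676 BTU/(h·ft²·°F)

U = 1/R = 1/14.8 = 0.06757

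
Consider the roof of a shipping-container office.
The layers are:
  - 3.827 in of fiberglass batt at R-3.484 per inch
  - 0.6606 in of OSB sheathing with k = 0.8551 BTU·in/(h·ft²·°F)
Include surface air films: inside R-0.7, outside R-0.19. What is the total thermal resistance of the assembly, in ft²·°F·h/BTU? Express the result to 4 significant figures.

3.827 × 3.484 = 13.333
0.6606/0.8551 = 0.77254
R_total = 0.7 + 13.333 + 0.77254 + 0.19 = 14.996 ft²·°F·h/BTU

15.00 ft²·°F·h/BTU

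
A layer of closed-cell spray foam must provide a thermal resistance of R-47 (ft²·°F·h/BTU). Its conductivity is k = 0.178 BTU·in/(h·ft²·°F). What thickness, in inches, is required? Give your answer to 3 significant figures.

8.37 in

L = R × k = 47 × 0.178 = 8.366 in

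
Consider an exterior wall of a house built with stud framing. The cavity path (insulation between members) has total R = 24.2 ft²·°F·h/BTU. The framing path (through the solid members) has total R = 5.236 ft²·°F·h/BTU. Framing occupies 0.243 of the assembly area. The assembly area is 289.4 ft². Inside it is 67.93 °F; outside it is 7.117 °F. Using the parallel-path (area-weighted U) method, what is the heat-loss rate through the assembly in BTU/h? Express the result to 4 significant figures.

U_eff = 0.757/24.2 + 0.243/5.236 = 0.031281 + 0.046409 = 0.07769
R_eff = 1/U_eff = 12.872 ft²·°F·h/BTU
Q = 289.4 × (67.93 − 7.117) / 12.872 = 1367.3 BTU/h

1367 BTU/h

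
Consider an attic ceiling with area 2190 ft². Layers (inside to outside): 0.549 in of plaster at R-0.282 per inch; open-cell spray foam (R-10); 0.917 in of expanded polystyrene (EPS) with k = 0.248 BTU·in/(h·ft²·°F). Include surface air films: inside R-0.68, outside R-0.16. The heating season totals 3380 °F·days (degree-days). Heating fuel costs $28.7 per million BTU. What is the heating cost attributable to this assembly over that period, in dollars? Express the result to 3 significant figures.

347 dollars

0.549 × 0.282 = 0.1548
0.917/0.248 = 3.698
R_total = 0.68 + 0.1548 + 10 + 3.698 + 0.16 = 14.69 ft²·°F·h/BTU
E = A × HDD × 24 / R = 2190 × 3380 × 24 / 14.69 = 12090000 BTU
Cost = 12090000/10⁶ × 28.7 = $347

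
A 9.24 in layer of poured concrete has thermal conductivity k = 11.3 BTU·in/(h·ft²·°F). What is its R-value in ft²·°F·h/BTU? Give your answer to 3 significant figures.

0.818 ft²·°F·h/BTU

R = L/k = 9.24/11.3 = 0.8177 ft²·°F·h/BTU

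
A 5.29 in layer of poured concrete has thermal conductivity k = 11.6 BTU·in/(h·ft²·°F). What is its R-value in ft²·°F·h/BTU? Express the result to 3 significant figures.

0.456 ft²·°F·h/BTU

R = L/k = 5.29/11.6 = 0.456 ft²·°F·h/BTU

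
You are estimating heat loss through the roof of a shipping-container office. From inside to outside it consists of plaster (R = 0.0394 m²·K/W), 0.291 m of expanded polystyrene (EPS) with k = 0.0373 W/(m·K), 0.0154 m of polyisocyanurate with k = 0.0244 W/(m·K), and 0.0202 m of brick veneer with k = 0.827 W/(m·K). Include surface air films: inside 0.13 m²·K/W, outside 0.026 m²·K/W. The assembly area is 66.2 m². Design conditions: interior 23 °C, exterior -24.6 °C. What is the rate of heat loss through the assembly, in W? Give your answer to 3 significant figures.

0.291/0.0373 = 7.802
0.0154/0.0244 = 0.6311
0.0202/0.827 = 0.02443
R_total = 0.13 + 0.0394 + 7.802 + 0.6311 + 0.02443 + 0.026 = 8.653 m²·K/W
Q = A·ΔT/R = 66.2 × (23 − (-24.6)) / 8.653 = 364.2 W

364 W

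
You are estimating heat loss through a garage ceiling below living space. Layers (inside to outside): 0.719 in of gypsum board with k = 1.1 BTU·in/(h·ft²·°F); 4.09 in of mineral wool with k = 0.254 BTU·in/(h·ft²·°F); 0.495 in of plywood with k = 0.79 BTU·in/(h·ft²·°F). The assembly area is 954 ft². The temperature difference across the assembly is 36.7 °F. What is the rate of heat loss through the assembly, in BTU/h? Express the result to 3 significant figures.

0.719/1.1 = 0.6536
4.09/0.254 = 16.1
0.495/0.79 = 0.6266
R_total = 0.6536 + 16.1 + 0.6266 = 17.38 ft²·°F·h/BTU
Q = A·ΔT/R = 954 × 36.7 / 17.38 = 2014 BTU/h

2010 BTU/h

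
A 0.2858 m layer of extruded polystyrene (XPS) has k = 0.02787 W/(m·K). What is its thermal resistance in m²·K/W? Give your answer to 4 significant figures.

10.25 m²·K/W

R = L/k = 0.2858/0.02787 = 10.255 m²·K/W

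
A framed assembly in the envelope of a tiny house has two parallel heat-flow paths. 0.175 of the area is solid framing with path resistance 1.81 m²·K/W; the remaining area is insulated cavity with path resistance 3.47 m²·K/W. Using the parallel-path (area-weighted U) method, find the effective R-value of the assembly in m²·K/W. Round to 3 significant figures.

U_eff = 0.825/3.47 + 0.175/1.81 = 0.2378 + 0.09669 = 0.3344
R_eff = 1/U_eff = 2.99 m²·K/W

2.99 m²·K/W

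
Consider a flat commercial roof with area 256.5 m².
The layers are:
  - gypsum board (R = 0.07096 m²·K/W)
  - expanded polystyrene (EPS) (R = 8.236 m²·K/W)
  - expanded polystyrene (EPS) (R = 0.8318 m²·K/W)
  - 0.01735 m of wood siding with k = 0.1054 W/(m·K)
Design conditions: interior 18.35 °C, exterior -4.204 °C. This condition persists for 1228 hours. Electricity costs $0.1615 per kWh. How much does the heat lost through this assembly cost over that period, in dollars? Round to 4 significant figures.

123.3 dollars

0.01735/0.1054 = 0.16461
R_total = 0.07096 + 8.236 + 0.8318 + 0.16461 = 9.3034 m²·K/W
Q = 256.5 × (18.35 − (-4.204)) / 9.3034 = 621.83 W
E = 621.83 W × 1228 h / 1000 = 763.61 kWh
Cost = 763.61 × 0.1615 = $123.32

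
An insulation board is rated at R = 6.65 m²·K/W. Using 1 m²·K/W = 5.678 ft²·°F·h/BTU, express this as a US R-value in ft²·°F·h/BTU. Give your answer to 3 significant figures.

37.8 ft²·°F·h/BTU

R_US = 6.65 × 5.678 = 37.76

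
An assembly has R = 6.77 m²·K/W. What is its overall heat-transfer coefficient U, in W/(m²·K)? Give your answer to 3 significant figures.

0.148 W/(m²·K)

U = 1/R = 1/6.77 = 0.1477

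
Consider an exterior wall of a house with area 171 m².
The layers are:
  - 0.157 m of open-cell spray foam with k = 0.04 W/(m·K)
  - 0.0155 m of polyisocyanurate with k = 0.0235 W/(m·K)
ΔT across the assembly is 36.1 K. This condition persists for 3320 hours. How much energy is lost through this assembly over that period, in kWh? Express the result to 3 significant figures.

4470 kWh

0.157/0.04 = 3.925
0.0155/0.0235 = 0.6596
R_total = 3.925 + 0.6596 = 4.585 m²·K/W
Q = 171 × 36.1 / 4.585 = 1346 W
E = 1346 W × 3320 h / 1000 = 4470 kWh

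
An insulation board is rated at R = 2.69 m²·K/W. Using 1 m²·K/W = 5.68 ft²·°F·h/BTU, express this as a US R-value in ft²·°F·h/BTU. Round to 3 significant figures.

R_US = 2.69 × 5.68 = 15.28

15.3 ft²·°F·h/BTU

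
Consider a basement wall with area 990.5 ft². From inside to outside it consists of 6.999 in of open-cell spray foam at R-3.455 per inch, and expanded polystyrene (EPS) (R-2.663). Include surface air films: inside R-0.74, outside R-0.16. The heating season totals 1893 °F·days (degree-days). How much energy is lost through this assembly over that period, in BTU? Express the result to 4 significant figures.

6.999 × 3.455 = 24.182
R_total = 0.74 + 24.182 + 2.663 + 0.16 = 27.745 ft²·°F·h/BTU
E = A × HDD × 24 / R = 990.5 × 1893 × 24 / 27.745 = 1622000 BTU

1622000 BTU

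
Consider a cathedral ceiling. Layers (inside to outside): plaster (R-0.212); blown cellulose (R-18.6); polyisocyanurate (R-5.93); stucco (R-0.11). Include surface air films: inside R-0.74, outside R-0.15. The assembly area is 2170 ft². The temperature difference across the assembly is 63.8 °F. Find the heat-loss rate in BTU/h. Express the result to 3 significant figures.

R_total = 0.74 + 0.212 + 18.6 + 5.93 + 0.11 + 0.15 = 25.74 ft²·°F·h/BTU
Q = A·ΔT/R = 2170 × 63.8 / 25.74 = 5378 BTU/h

5380 BTU/h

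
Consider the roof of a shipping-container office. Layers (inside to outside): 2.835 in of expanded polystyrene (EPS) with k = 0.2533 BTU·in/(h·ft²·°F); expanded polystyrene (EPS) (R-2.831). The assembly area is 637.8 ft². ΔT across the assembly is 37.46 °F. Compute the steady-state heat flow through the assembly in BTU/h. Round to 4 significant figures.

2.835/0.2533 = 11.192
R_total = 11.192 + 2.831 = 14.023 ft²·°F·h/BTU
Q = A·ΔT/R = 637.8 × 37.46 / 14.023 = 1703.7 BTU/h

1704 BTU/h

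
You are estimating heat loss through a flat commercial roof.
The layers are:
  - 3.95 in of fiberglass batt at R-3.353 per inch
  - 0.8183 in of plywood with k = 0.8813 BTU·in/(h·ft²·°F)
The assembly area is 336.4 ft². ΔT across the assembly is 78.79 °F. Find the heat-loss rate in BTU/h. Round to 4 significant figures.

1870 BTU/h

3.95 × 3.353 = 13.244
0.8183/0.8813 = 0.92851
R_total = 13.244 + 0.92851 = 14.173 ft²·°F·h/BTU
Q = A·ΔT/R = 336.4 × 78.79 / 14.173 = 1870.1 BTU/h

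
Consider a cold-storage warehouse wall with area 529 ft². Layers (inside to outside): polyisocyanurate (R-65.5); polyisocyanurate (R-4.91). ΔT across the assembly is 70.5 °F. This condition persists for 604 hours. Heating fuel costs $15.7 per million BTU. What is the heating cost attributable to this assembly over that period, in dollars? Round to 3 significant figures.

5.02 dollars

R_total = 65.5 + 4.91 = 70.41 ft²·°F·h/BTU
Q = 529 × 70.5 / 70.41 = 529.7 BTU/h
E = 529.7 × 604 = 319900 BTU
Cost = 319900/10⁶ × 15.7 = $5.023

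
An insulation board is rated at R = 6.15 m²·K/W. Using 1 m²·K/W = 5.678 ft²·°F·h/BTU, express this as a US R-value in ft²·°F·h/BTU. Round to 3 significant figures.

R_US = 6.15 × 5.678 = 34.92

34.9 ft²·°F·h/BTU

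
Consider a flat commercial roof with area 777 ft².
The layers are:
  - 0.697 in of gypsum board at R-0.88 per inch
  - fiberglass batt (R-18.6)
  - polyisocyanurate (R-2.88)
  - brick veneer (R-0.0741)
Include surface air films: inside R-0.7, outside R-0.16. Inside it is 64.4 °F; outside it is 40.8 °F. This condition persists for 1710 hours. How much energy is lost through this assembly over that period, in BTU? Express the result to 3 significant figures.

1360000 BTU

0.697 × 0.88 = 0.6134
R_total = 0.7 + 0.6134 + 18.6 + 2.88 + 0.0741 + 0.16 = 23.03 ft²·°F·h/BTU
Q = 777 × (64.4 − 40.8) / 23.03 = 796.3 BTU/h
E = 796.3 × 1710 = 1362000 BTU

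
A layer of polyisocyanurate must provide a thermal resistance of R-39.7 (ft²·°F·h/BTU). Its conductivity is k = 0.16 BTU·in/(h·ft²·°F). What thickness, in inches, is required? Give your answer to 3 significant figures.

6.35 in

L = R × k = 39.7 × 0.16 = 6.352 in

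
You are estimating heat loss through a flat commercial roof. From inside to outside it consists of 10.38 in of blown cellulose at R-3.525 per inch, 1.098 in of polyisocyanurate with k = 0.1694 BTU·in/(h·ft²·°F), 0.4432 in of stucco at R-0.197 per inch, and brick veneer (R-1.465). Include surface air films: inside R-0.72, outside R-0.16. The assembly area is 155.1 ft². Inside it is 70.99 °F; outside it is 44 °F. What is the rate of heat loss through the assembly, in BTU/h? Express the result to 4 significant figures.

92.00 BTU/h

10.38 × 3.525 = 36.59
1.098/0.1694 = 6.4817
0.4432 × 0.197 = 0.08731
R_total = 0.72 + 36.59 + 6.4817 + 0.08731 + 1.465 + 0.16 = 45.504 ft²·°F·h/BTU
Q = A·ΔT/R = 155.1 × (70.99 − 44) / 45.504 = 91.996 BTU/h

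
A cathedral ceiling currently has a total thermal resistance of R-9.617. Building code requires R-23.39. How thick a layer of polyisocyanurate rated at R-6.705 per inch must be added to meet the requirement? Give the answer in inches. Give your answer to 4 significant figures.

2.054 in

ΔR = 23.39 − 9.617 = 13.773 ft²·°F·h/BTU
L = ΔR / (R/in) = 13.773/6.705 = 2.0541 in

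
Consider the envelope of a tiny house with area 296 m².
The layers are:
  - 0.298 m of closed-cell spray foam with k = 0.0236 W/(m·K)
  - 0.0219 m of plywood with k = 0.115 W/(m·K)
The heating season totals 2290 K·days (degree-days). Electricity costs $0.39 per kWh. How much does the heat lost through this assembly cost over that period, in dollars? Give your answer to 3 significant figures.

0.298/0.0236 = 12.63
0.0219/0.115 = 0.1904
R_total = 12.63 + 0.1904 = 12.82 m²·K/W
E = A × HDD × 24 / R / 1000 = 296 × 2290 × 24 / 12.82 / 1000 = 1269 kWh
Cost = 1269 × 0.39 = $495

495 dollars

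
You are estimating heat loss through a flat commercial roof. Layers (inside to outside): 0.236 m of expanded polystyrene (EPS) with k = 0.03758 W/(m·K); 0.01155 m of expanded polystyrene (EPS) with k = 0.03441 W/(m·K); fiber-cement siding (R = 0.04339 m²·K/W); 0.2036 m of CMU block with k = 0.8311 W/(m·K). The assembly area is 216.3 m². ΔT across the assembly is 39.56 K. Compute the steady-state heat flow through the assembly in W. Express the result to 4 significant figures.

0.236/0.03758 = 6.2799
0.01155/0.03441 = 0.33566
0.2036/0.8311 = 0.24498
R_total = 6.2799 + 0.33566 + 0.04339 + 0.24498 = 6.904 m²·K/W
Q = A·ΔT/R = 216.3 × 39.56 / 6.904 = 1239.4 W

1239 W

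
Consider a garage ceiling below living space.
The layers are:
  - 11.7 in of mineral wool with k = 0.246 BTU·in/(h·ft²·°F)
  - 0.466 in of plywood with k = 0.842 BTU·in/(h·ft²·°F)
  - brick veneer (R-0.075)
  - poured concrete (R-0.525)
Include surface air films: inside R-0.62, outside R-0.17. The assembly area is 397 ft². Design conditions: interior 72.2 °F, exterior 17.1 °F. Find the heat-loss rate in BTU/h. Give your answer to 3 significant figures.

11.7/0.246 = 47.56
0.466/0.842 = 0.5534
R_total = 0.62 + 47.56 + 0.5534 + 0.075 + 0.525 + 0.17 = 49.5 ft²·°F·h/BTU
Q = A·ΔT/R = 397 × (72.2 − 17.1) / 49.5 = 441.9 BTU/h

442 BTU/h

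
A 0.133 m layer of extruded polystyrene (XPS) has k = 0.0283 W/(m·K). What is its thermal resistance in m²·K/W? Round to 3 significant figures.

4.70 m²·K/W

R = L/k = 0.133/0.0283 = 4.7 m²·K/W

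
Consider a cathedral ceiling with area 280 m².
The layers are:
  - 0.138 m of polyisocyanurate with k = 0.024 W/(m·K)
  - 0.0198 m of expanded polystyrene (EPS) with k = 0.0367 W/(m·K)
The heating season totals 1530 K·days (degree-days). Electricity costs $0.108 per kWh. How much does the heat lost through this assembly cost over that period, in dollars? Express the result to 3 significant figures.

177 dollars

0.138/0.024 = 5.75
0.0198/0.0367 = 0.5395
R_total = 5.75 + 0.5395 = 6.29 m²·K/W
E = A × HDD × 24 / R / 1000 = 280 × 1530 × 24 / 6.29 / 1000 = 1635 kWh
Cost = 1635 × 0.108 = $176.5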